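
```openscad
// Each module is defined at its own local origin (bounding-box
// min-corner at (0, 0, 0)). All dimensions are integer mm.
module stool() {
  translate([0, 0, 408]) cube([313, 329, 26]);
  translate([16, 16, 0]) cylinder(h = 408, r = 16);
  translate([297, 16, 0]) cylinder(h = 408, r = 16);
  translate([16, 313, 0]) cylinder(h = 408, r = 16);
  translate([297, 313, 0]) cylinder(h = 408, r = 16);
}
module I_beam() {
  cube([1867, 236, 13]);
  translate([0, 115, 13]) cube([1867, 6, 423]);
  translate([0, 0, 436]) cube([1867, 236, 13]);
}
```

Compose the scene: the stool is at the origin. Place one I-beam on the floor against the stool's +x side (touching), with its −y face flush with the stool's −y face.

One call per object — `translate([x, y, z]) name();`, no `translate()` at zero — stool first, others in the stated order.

stool();
translate([313, 0, 0]) I_beam();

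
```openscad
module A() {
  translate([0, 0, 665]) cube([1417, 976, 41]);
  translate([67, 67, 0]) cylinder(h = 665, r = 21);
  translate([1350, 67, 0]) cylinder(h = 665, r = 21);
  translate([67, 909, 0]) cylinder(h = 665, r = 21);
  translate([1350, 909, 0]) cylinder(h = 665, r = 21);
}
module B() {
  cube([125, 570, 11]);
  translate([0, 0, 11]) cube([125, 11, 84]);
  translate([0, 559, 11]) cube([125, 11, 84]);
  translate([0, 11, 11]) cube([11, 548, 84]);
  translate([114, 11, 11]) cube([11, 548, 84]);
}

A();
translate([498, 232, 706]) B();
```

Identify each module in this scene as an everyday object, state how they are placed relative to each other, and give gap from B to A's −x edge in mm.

A is a table. B is an open box. The open box is on top of the table. The gap from the open box to the table's −x edge is 498 mm.

The open box's min-x is at 498; the table's min-x is 0; gap = 498 mm.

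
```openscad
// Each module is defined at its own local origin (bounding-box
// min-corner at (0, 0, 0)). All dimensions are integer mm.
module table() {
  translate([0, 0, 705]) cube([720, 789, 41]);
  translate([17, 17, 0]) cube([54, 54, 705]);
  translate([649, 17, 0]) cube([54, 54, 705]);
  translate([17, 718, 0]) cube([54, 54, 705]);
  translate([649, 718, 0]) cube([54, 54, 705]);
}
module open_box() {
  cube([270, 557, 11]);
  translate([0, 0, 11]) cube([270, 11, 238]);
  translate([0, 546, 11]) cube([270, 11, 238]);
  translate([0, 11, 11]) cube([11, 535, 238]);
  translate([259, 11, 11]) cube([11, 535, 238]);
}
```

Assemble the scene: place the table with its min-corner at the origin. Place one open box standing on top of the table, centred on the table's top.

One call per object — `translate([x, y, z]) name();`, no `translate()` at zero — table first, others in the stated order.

table();
translate([225, 116, 746]) open_box();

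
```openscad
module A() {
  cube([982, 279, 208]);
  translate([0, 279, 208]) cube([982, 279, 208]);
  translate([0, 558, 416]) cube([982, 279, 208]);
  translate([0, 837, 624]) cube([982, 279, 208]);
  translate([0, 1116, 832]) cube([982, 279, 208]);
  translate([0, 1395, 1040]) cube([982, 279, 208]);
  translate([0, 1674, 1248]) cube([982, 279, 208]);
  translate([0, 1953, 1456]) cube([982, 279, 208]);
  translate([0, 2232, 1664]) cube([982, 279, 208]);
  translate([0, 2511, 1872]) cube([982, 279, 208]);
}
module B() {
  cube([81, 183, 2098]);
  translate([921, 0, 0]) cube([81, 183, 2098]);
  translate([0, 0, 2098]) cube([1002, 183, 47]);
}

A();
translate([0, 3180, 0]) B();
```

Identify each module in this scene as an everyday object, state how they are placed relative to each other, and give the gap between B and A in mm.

A is a staircase. B is a door frame. The door frame is on the floor beside the staircase on its +y side. The gap between the door frame and the staircase is 390 mm.

The door frame's nearest face is 390 mm from the staircase's +y face.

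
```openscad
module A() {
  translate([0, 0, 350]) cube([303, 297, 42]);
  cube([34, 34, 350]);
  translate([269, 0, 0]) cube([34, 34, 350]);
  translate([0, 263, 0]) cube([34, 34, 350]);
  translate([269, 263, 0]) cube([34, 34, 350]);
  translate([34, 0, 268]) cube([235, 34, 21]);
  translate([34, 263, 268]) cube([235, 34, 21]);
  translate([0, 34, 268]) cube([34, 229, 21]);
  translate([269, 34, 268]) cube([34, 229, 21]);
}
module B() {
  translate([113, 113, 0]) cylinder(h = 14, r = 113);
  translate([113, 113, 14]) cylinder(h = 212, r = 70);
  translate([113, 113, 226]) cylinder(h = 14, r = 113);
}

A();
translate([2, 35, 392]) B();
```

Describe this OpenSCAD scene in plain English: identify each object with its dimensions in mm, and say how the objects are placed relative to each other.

A is a simple wooden stool: a rectangular seat 303 mm (x) by 297 mm (y), 42 mm thick, top face at z = 392 mm, on four square legs, each 34×34 mm in cross-section. The legs rest on z = 0, each flush with a corner of the seat. Four stretchers, 34 mm wide and 21 mm tall, connect adjacent legs with their undersides at z = 268 mm, each running between the inner faces of the legs it joins and aligned with the legs' outer faces on the other axis.

B is a spool: two coaxial disc flanges of radius 113 mm and thickness 14 mm, joined by a core cylinder of radius 70 mm and height 212 mm. The lower flange rests on z = 0 and the three cylinders share a vertical axis.

The spool is on top of the stool.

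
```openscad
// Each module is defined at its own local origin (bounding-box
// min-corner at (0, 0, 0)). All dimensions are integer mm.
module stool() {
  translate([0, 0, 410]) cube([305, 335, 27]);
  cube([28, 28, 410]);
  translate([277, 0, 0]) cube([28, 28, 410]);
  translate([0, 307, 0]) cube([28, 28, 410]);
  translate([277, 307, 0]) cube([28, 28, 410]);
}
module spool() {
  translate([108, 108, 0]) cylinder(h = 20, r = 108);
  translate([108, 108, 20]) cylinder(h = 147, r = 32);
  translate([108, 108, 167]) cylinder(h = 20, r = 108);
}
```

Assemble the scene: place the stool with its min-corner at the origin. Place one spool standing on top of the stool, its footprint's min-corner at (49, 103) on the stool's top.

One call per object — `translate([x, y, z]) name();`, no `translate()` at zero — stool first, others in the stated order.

stool();
translate([49, 103, 437]) spool();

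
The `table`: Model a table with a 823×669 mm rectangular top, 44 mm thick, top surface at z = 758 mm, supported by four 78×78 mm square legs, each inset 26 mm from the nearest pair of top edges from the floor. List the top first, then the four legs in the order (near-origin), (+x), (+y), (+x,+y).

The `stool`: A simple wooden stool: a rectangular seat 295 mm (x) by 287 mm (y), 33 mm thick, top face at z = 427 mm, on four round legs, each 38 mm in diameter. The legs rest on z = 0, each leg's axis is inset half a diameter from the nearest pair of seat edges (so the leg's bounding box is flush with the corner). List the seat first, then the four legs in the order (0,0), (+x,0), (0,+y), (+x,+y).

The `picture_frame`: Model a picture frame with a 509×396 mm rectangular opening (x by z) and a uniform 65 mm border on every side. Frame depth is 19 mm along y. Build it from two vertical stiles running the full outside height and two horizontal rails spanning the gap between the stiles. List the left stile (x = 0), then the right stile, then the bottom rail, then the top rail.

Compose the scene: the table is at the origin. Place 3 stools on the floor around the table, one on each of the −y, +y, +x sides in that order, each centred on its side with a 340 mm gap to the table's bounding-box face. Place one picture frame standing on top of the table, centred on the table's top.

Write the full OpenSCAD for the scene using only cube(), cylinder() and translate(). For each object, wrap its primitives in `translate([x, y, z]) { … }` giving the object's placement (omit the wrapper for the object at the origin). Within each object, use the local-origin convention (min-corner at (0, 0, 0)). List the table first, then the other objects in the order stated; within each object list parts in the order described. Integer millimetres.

translate([0, 0, 714]) cube([823, 669, 44]);
translate([26, 26, 0]) cube([78, 78, 714]);
translate([719, 26, 0]) cube([78, 78, 714]);
translate([26, 565, 0]) cube([78, 78, 714]);
translate([719, 565, 0]) cube([78, 78, 714]);
translate([264, -627, 0]) {
  translate([0, 0, 394]) cube([295, 287, 33]);
  translate([19, 19, 0]) cylinder(h = 394, r = 19);
  translate([276, 19, 0]) cylinder(h = 394, r = 19);
  translate([19, 268, 0]) cylinder(h = 394, r = 19);
  translate([276, 268, 0]) cylinder(h = 394, r = 19);
}
translate([264, 1009, 0]) {
  translate([0, 0, 394]) cube([295, 287, 33]);
  translate([19, 19, 0]) cylinder(h = 394, r = 19);
  translate([276, 19, 0]) cylinder(h = 394, r = 19);
  translate([19, 268, 0]) cylinder(h = 394, r = 19);
  translate([276, 268, 0]) cylinder(h = 394, r = 19);
}
translate([1163, 191, 0]) {
  translate([0, 0, 394]) cube([295, 287, 33]);
  translate([19, 19, 0]) cylinder(h = 394, r = 19);
  translate([276, 19, 0]) cylinder(h = 394, r = 19);
  translate([19, 268, 0]) cylinder(h = 394, r = 19);
  translate([276, 268, 0]) cylinder(h = 394, r = 19);
}
translate([92, 325, 758]) {
  cube([65, 19, 526]);
  translate([574, 0, 0]) cube([65, 19, 526]);
  translate([65, 0, 0]) cube([509, 19, 65]);
  translate([65, 0, 461]) cube([509, 19, 65]);
}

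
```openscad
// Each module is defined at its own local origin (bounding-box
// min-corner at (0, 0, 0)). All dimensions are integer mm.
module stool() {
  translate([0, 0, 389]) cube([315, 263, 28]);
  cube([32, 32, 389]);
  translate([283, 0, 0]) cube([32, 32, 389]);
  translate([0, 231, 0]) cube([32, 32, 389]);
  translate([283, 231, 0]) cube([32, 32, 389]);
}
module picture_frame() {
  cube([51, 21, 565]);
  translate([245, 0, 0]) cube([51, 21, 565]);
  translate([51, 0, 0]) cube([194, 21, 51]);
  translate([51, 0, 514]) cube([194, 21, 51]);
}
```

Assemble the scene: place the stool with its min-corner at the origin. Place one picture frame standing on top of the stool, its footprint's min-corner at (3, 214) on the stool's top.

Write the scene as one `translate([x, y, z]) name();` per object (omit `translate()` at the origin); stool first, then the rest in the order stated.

stool();
translate([3, 214, 417]) picture_frame();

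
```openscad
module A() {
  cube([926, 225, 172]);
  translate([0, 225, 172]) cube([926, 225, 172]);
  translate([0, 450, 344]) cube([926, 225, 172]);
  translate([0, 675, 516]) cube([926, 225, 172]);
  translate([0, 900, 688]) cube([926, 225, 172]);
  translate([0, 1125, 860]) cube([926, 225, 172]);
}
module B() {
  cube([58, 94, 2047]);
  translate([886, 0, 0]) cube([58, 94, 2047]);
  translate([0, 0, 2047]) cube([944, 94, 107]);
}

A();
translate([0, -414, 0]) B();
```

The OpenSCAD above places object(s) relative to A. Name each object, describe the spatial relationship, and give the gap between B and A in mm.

A is a staircase. B is a door frame. The door frame is on the floor beside the staircase on its −y side. The gap between the door frame and the staircase is 320 mm.

The door frame's nearest face is 320 mm from the staircase's −y face.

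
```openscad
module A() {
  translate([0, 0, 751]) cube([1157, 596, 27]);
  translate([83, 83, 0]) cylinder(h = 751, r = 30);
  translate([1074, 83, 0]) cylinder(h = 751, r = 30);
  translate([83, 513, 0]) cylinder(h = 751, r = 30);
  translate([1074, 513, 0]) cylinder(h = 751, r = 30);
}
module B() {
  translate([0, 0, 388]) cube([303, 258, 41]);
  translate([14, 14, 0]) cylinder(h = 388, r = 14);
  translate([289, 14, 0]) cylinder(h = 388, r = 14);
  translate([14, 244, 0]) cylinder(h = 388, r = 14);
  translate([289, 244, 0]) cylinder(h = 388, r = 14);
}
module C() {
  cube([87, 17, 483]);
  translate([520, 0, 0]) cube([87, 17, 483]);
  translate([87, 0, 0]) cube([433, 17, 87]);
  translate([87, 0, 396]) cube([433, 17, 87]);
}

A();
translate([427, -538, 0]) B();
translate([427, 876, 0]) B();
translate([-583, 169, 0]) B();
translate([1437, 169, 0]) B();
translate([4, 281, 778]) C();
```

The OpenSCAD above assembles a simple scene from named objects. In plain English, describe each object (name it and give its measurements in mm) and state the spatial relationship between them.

A is a rectangular dining table. The top is 1157×596×27 mm with its upper surface at z = 778 mm. It stands on four round legs of 60 mm diameter, each leg's bounding box inset 53 mm from the nearest pair of top edges, running from the floor to the underside of the top.

B is a simple wooden stool: a rectangular seat 303 mm (x) by 258 mm (y), 41 mm thick, top face at z = 429 mm, on four round legs, each 28 mm in diameter. The legs rest on z = 0, each leg's axis is inset half a diameter from the nearest pair of seat edges (so the leg's bounding box is flush with the corner).

C is a rectangular picture frame lying in the x–z plane (depth along y). The opening is 433 mm wide (x) by 309 mm tall (z), surrounded by a border 87 mm wide on all four sides. The frame is 17 mm deep and is made of two full-height vertical stiles with two horizontal rails fitted between them.

Four stools sit around the table at the −y, +y, −x, +x sides. The picture frame is on top of the table.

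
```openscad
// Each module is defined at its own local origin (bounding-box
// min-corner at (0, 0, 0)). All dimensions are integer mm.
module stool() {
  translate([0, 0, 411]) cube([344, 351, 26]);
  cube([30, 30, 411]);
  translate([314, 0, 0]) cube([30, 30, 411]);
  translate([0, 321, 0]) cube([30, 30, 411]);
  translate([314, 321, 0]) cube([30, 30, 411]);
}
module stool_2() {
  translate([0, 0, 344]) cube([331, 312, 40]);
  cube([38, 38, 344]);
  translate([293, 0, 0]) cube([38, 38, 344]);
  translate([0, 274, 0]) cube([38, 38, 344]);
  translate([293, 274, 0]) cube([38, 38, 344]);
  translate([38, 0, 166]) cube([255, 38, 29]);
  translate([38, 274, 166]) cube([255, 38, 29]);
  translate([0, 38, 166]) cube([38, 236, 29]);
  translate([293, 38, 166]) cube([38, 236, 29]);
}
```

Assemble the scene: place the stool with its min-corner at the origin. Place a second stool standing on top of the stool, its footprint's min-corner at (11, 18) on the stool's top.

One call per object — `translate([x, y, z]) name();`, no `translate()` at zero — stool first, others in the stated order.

stool();
translate([11, 18, 437]) stool_2();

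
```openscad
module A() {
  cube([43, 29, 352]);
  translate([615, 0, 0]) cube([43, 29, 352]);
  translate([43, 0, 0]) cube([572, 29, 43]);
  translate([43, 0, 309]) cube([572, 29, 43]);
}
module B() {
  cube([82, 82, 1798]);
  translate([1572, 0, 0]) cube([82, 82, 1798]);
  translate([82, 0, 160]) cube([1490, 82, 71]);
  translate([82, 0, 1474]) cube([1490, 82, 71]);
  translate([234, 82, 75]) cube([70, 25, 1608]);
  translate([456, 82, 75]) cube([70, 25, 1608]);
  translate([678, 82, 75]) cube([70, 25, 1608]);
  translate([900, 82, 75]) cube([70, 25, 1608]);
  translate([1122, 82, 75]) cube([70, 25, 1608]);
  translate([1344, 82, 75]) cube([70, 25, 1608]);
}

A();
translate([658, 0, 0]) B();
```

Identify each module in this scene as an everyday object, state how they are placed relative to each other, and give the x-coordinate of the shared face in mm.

The picture frame's +x face and the fence section's −x face are both at x = 658 mm.

A is a picture frame. B is a fence section. The fence section is against the picture frame's +x side, with their −y faces flush. The x-coordinate of the shared face is 658 mm.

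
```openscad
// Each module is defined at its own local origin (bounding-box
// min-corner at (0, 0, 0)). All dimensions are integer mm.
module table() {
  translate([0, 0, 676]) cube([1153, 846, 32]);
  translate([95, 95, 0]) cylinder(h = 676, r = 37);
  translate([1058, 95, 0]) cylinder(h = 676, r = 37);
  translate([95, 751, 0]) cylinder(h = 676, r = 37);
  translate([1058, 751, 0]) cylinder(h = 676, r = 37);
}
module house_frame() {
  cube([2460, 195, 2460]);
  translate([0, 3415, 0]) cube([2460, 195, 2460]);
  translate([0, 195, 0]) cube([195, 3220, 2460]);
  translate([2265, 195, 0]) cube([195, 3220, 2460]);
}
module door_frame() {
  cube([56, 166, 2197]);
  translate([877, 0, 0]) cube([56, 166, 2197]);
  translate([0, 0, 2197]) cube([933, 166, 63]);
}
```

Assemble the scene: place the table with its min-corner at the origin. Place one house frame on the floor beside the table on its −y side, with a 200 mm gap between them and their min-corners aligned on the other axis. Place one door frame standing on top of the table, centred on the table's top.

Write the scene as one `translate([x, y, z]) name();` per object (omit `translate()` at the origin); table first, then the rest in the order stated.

table();
translate([0, -3810, 0]) house_frame();
translate([110, 340, 708]) door_frame();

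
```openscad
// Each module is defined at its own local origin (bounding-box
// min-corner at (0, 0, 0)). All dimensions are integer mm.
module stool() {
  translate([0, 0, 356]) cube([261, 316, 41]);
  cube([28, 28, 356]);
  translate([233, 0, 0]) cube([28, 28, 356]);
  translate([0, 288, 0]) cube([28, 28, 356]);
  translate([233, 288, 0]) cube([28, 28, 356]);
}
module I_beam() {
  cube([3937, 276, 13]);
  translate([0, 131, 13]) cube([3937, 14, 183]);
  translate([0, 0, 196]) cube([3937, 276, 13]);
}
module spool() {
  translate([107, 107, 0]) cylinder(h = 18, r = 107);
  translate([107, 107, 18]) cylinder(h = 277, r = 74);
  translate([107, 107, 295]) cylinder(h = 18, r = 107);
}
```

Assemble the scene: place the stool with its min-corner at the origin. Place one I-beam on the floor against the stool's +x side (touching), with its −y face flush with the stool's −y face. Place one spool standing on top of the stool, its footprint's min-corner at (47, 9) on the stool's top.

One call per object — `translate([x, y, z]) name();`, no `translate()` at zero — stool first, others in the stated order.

stool();
translate([261, 0, 0]) I_beam();
translate([47, 9, 397]) spool();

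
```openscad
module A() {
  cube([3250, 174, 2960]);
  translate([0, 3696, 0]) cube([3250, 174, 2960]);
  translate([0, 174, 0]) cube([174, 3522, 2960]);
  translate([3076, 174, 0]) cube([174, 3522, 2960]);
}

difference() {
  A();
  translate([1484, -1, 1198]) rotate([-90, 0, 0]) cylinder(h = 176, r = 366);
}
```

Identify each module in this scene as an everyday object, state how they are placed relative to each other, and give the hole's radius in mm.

The subtracted cylinder has r = 366 mm.

A is a house frame. The house frame has a circular hole through its front wall. The hole's radius is 366 mm.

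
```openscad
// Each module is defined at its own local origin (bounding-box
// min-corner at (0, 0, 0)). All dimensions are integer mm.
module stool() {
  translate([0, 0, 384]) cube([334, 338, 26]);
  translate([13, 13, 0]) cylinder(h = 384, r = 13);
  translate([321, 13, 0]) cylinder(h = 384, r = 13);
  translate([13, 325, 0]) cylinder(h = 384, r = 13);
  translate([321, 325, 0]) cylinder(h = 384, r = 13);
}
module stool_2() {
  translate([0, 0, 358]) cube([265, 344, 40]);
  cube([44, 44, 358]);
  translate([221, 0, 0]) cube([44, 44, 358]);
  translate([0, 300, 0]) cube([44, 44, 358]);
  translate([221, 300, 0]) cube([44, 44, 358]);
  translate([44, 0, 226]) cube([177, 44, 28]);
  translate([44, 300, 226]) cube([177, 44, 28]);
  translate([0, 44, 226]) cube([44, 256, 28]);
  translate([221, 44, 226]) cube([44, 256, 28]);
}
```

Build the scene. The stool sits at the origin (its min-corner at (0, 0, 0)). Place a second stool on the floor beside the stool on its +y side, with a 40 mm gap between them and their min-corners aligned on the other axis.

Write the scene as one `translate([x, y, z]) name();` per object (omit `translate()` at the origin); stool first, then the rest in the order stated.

stool();
translate([0, 378, 0]) stool_2();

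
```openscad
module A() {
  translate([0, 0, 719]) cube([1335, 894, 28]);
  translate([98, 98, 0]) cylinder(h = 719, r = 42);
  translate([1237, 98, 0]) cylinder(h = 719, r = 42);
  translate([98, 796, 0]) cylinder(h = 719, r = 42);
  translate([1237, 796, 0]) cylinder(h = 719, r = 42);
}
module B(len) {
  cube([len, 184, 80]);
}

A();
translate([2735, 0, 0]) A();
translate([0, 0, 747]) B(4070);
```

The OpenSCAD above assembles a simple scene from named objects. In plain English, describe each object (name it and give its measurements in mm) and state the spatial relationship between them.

A is a table: top 1335 mm (x) × 894 mm (y), 28 mm thick, upper face at z = 747 mm, on four round legs of 84 mm diameter, each leg's bounding box inset 56 mm from the nearest pair of top edges, running from z = 0 to the bottom of the top.

B is a rectangular beam 4070 mm long (x), 184 mm deep (y), 80 mm thick (z).

The beam spans the tops of two tables placed 1400 mm apart, resting at z = 747 mm.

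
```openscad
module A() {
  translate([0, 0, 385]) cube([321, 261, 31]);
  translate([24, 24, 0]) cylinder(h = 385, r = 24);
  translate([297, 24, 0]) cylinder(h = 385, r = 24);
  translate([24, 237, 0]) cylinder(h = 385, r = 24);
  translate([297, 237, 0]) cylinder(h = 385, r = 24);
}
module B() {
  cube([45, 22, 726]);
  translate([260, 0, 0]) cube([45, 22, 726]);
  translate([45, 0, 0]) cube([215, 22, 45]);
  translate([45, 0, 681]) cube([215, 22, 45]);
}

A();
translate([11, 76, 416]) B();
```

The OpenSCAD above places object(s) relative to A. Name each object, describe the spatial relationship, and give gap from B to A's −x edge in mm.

The picture frame's min-x is at 11; the stool's min-x is 0; gap = 11 mm.

A is a stool. B is a picture frame. The picture frame is on top of the stool. The gap from the picture frame to the stool's −x edge is 11 mm.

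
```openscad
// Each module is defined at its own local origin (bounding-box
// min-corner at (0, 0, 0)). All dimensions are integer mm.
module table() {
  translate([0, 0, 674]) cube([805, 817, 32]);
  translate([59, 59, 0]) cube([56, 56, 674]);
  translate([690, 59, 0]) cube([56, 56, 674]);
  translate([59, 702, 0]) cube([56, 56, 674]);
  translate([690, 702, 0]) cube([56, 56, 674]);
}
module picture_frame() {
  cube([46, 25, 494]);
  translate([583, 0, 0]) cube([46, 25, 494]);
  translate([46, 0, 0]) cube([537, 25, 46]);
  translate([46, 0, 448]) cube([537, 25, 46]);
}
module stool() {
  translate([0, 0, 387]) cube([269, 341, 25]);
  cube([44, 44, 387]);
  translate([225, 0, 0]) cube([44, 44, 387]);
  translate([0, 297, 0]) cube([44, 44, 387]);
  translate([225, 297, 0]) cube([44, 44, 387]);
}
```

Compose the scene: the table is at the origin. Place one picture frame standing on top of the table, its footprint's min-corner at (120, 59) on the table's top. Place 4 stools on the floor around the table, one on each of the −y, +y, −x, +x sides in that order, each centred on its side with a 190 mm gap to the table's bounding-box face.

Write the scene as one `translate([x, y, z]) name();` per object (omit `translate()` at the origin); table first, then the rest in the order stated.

table();
translate([120, 59, 706]) picture_frame();
translate([268, -531, 0]) stool();
translate([268, 1007, 0]) stool();
translate([-459, 238, 0]) stool();
translate([995, 238, 0]) stool();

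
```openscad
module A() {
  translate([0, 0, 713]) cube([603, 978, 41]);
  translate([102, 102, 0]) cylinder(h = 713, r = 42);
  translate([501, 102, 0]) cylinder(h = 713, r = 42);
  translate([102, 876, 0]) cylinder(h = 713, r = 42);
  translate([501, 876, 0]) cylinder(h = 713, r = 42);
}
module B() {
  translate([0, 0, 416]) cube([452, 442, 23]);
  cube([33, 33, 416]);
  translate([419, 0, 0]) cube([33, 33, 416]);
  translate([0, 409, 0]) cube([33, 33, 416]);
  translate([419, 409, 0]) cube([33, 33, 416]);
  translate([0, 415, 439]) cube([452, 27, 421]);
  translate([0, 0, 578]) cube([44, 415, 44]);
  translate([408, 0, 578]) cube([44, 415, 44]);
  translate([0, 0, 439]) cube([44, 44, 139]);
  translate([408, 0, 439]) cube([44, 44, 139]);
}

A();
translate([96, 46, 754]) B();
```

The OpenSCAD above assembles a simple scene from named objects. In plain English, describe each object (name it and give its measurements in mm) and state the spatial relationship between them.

A is a rectangular dining table. The top is 603×978×41 mm with its upper surface at z = 754 mm. It stands on four round legs of 84 mm diameter, each leg's bounding box inset 60 mm from the nearest pair of top edges, running from the floor to the underside of the top.

B is a chair: 452×442 mm seat, 23 mm thick, top at z = 439 mm, on four 33 mm square corner legs flush with the seat edges. A 27 mm thick backrest slab spans the full seat width, extending 421 mm above the seat top, its back face flush with the seat's +y edge. Two armrests of 44×44 mm section run along each side from the seat's front edge to the front of the backrest, top faces 183 mm above the seat top and outer faces flush with the seat's x-edges; a 44×44 mm post under the front of each armrest stands on the seat at the front corner.

The chair is on top of the table.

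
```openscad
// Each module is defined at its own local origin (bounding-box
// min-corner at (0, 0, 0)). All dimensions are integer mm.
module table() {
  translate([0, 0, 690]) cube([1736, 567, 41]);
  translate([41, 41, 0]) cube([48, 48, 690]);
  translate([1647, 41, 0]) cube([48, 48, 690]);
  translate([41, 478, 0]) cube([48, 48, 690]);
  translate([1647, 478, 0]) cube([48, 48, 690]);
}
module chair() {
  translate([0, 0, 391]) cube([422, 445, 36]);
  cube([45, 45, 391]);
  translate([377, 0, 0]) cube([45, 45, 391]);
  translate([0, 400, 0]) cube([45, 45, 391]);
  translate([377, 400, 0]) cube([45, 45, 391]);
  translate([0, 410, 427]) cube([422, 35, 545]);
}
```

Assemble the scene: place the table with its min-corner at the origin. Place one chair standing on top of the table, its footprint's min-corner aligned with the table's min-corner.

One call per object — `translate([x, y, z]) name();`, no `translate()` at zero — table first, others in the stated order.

table();
translate([0, 0, 731]) chair();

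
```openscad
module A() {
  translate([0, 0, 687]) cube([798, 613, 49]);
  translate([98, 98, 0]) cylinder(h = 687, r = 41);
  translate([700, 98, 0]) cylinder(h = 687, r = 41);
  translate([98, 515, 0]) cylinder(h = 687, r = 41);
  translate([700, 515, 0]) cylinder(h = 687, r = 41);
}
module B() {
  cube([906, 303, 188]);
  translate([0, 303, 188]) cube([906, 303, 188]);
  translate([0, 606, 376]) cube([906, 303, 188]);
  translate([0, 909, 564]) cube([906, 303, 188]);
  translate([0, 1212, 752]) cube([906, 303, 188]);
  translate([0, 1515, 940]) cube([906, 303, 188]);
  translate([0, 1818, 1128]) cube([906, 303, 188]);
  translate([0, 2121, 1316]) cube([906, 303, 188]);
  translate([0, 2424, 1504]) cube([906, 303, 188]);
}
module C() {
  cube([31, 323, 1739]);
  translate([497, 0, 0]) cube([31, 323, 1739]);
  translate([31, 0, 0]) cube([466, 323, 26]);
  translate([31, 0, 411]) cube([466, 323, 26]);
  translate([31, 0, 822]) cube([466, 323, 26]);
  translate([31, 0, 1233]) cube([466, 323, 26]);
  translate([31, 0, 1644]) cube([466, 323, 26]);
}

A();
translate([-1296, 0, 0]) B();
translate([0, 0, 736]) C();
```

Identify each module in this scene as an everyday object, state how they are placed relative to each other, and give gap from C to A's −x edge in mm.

A is a table. B is a staircase. C is a bookshelf. The staircase is on the floor beside the table on its −x side. The bookshelf is on top of the table. The gap from the bookshelf to the table's −x edge is 0 mm.

The bookshelf's min-x is at 0; the table's min-x is 0; gap = 0 mm.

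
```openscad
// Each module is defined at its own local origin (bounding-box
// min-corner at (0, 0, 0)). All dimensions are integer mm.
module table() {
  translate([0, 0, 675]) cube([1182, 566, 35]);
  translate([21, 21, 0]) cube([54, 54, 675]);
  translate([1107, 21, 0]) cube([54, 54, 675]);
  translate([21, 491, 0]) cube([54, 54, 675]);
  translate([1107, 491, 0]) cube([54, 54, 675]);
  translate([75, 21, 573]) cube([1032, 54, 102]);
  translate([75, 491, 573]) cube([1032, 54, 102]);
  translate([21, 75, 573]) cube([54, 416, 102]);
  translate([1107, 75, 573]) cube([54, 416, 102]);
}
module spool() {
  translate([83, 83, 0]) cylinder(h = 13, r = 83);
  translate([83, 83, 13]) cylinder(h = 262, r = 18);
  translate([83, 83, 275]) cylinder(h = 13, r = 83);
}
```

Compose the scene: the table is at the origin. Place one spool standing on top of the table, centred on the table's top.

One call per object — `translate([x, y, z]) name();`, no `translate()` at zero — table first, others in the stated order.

table();
translate([508, 200, 710]) spool();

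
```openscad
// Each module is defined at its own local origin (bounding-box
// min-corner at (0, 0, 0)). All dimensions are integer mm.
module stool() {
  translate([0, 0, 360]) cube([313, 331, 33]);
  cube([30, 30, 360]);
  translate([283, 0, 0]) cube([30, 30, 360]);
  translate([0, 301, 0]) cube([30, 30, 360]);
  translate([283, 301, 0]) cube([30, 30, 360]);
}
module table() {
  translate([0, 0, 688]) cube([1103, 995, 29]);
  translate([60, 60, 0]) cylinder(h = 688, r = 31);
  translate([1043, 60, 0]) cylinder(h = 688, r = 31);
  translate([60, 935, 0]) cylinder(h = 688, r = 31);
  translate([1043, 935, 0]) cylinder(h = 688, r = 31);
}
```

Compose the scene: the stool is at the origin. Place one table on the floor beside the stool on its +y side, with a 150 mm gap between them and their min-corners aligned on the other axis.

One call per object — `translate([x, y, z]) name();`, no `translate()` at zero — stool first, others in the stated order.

stool();
translate([0, 481, 0]) table();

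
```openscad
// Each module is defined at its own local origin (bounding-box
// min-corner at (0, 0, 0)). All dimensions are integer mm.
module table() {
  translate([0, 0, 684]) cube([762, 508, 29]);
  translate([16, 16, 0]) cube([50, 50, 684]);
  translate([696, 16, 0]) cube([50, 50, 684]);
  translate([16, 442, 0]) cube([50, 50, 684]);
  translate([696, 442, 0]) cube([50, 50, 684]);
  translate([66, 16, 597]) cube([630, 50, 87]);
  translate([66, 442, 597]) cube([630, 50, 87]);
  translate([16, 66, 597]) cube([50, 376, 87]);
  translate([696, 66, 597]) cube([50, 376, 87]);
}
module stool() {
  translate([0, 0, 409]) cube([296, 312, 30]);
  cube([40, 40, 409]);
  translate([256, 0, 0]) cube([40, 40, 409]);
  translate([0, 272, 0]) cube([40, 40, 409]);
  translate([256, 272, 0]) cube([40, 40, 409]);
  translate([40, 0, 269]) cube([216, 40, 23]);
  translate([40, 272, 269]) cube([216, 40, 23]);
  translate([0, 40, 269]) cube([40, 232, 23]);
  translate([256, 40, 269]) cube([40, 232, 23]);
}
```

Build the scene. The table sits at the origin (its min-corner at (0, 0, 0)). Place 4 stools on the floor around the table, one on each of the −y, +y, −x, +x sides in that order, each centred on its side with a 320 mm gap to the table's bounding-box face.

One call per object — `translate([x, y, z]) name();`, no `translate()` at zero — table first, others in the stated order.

table();
translate([233, -632, 0]) stool();
translate([233, 828, 0]) stool();
translate([-616, 98, 0]) stool();
translate([1082, 98, 0]) stool();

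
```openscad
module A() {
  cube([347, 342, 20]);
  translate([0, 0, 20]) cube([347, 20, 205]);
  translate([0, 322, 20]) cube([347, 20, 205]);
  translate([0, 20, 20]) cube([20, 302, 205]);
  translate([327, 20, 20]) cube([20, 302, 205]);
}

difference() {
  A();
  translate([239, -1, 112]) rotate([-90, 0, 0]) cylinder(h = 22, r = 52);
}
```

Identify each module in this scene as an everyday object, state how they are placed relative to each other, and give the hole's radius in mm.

A is an open box. The open box has a circular hole through its front wall. The hole's radius is 52 mm.

The subtracted cylinder has r = 52 mm.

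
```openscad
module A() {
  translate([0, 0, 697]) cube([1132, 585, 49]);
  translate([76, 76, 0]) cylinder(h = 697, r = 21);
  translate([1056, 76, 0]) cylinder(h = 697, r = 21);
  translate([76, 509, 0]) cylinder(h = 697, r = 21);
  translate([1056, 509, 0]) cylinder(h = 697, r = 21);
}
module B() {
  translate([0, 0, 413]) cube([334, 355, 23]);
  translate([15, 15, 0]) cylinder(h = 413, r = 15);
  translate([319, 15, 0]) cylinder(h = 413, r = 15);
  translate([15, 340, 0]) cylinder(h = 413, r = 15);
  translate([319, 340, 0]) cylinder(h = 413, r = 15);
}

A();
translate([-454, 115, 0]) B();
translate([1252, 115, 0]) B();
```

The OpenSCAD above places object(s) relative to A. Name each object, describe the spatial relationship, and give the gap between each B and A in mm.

Each stool's nearest face is 120 mm from the table's bounding box.

A is a table. B is a stool. Two stools sit around the table at the −x, +x sides. The gap between each stool and the table is 120 mm.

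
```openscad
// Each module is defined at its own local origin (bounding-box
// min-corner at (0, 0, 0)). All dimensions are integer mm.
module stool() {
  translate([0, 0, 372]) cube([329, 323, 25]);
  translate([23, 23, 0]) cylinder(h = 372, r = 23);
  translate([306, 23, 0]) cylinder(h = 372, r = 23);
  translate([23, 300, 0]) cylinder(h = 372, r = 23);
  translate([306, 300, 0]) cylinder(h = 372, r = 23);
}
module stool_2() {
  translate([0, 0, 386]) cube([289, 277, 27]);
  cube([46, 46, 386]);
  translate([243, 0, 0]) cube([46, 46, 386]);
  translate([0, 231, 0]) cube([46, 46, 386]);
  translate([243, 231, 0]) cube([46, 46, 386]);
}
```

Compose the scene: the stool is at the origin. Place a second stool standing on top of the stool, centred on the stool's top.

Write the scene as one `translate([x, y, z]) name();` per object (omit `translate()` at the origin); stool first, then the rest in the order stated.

stool();
translate([20, 23, 397]) stool_2();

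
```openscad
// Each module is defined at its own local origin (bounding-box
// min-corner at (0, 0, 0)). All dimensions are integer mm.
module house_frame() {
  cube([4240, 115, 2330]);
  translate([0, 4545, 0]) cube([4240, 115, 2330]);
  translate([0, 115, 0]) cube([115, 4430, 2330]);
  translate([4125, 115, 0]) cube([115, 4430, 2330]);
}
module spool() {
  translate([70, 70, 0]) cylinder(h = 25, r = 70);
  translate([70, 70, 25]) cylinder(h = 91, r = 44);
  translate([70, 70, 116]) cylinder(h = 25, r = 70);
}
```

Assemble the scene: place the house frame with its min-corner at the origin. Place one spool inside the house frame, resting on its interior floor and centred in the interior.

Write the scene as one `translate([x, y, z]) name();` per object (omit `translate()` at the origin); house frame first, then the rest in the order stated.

house_frame();
translate([2050, 2260, 0]) spool();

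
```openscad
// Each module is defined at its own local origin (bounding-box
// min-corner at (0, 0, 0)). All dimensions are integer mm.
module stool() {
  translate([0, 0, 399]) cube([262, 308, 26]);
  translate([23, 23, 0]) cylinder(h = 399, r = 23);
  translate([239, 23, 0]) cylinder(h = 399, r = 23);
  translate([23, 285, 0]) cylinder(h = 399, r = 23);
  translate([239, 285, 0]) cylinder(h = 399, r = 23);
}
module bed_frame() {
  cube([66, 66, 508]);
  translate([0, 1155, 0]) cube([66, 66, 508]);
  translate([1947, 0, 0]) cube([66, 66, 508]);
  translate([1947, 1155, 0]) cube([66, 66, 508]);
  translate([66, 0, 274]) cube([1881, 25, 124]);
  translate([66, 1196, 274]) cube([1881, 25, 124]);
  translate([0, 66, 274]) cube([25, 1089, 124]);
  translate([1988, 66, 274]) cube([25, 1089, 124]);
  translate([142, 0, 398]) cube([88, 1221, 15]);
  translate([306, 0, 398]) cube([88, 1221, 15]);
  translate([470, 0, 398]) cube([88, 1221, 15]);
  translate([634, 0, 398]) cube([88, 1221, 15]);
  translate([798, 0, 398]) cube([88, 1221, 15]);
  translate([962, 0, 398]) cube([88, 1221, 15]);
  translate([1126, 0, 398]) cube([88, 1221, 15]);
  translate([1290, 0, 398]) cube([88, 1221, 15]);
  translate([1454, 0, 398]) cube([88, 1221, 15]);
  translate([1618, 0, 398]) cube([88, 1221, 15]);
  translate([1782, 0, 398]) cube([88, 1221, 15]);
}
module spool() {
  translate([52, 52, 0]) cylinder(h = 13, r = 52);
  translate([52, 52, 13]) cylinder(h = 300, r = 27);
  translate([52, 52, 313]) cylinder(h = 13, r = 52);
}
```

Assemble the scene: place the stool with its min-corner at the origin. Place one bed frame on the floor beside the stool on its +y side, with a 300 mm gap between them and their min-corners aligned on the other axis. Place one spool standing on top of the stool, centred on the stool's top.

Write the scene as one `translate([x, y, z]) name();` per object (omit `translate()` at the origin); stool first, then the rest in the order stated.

stool();
translate([0, 608, 0]) bed_frame();
translate([79, 102, 425]) spool();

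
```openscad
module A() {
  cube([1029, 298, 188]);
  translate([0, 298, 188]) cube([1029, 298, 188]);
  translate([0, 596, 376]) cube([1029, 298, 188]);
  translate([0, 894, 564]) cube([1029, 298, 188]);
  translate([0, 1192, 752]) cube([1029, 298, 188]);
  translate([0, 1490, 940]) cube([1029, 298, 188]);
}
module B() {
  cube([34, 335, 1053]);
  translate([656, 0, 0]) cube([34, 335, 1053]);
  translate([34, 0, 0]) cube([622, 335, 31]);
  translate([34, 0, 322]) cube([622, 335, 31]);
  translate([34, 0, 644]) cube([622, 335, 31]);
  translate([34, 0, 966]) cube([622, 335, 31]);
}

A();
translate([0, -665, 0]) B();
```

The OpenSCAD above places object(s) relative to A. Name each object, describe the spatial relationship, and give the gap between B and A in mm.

The bookshelf's nearest face is 330 mm from the staircase's −y face.

A is a staircase. B is a bookshelf. The bookshelf is on the floor beside the staircase on its −y side. The gap between the bookshelf and the staircase is 330 mm.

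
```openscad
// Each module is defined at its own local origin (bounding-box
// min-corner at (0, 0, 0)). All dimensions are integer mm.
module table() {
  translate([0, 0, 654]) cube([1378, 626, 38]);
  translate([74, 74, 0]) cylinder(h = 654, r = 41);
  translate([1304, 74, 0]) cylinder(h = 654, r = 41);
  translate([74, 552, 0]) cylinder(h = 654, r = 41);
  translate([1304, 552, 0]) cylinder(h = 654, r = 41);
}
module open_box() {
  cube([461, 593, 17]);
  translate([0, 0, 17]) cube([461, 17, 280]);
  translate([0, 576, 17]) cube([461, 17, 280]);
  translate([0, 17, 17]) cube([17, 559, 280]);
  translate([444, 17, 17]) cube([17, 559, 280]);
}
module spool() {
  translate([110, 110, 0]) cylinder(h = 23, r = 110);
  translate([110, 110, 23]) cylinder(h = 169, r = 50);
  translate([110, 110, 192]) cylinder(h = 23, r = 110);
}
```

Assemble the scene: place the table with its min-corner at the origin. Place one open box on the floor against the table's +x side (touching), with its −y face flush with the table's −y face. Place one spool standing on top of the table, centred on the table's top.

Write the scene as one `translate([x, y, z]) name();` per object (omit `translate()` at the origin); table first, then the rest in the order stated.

table();
translate([1378, 0, 0]) open_box();
translate([579, 203, 692]) spool();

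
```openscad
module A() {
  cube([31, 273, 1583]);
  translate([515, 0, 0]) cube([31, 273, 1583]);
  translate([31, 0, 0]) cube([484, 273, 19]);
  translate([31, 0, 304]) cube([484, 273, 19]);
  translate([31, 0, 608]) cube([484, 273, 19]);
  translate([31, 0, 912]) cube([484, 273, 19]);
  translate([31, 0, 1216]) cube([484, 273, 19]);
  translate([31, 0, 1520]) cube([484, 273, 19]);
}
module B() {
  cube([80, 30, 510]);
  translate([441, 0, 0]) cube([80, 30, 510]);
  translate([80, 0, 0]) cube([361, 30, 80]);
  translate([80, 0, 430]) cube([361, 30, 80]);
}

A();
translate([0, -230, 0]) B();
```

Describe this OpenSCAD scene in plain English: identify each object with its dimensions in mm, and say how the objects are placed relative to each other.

A is a bookshelf 546 mm wide overall, 273 mm deep and 1583 mm tall. The two sides are 31 mm thick vertical panels. 6 horizontal shelves of 19 mm thickness span between the inner faces of the sides; the lowest shelf sits on the floor and shelves are stacked with a clear vertical gap of 285 mm between each pair.

B is a picture frame with a 361×350 mm rectangular opening (x by z) and a uniform 80 mm border on every side. Frame depth is 30 mm along y. It is built from two vertical stiles running the full outside height and two horizontal rails spanning the gap between the stiles.

The picture frame is on the floor beside the bookshelf on its −y side.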